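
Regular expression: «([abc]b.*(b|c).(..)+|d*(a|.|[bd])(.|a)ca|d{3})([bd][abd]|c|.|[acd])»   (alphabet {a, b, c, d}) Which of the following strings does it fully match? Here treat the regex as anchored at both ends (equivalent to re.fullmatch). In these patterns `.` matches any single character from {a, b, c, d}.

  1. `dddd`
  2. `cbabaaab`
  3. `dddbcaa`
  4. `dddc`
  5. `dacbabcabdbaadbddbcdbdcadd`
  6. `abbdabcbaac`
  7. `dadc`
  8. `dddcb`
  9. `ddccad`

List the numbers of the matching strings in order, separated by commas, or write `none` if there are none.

1 → match
2 → match
3 → match
4 → match
5 → no match
6 → match
7 → no match
8 → no match
9 → match

1, 2, 3, 4, 6, 9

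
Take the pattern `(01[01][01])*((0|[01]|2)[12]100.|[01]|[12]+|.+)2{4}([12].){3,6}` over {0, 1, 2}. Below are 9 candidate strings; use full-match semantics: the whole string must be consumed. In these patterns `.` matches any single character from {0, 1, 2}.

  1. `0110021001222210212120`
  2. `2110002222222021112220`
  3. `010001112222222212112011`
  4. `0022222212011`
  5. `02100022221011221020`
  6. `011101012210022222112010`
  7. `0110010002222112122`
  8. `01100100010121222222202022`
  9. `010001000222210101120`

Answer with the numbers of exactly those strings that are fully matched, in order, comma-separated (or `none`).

1 → match
2 → match
3 → match
4 → match
5 → match
6 → match
7 → match
8 → match
9 → match

1, 2, 3, 4, 5, 6, 7, 8, 9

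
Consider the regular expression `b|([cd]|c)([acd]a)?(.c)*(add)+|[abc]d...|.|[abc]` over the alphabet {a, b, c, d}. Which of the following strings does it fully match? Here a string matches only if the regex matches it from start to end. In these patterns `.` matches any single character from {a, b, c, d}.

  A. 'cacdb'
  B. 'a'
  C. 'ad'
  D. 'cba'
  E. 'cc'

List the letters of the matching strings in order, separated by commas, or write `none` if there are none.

A. 'cacdb' → no match
B. 'a' → match
C. 'ad' → no match
D. 'cba' → no match
E. 'cc' → no match

B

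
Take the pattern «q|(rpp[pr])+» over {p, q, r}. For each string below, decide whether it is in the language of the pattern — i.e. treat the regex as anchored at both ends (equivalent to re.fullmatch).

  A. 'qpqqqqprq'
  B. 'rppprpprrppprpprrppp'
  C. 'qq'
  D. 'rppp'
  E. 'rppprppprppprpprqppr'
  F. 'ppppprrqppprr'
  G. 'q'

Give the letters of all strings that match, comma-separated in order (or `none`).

A → no match
B → match
C → no match
D → match
E → no match
F → no match
G → match

B, D, G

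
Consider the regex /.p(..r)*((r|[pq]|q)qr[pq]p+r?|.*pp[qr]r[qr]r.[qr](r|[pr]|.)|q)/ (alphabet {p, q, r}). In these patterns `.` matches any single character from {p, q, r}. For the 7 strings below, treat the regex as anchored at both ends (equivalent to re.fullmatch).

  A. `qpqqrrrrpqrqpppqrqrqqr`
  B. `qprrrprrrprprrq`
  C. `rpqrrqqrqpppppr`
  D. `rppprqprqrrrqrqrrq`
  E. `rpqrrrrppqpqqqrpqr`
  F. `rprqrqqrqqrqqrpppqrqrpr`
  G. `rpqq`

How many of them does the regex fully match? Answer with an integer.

4

A → match
B → match
C → match
D → match
E → no match
F → no match
G → no match
Total matched: 4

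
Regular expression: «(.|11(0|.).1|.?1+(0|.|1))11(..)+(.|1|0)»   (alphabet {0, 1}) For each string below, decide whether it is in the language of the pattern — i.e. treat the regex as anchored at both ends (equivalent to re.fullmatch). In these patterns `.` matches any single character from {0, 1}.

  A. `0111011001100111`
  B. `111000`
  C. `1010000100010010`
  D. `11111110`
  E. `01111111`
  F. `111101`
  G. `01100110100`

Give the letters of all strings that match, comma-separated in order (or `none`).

A → match
B. `111000` → match
C → no match
D. `11111110` → match
E. `01111111` → match
F. `111101` → match
G. `01100110100` → no match

A, B, D, E, F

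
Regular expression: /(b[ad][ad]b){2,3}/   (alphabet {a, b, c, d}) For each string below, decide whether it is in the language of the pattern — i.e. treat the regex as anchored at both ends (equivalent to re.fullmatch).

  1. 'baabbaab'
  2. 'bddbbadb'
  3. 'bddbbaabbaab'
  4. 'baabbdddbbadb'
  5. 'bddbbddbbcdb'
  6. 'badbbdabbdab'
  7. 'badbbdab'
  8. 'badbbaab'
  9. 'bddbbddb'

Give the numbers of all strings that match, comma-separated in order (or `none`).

1 → match
2 → match
3 → match
4 → no match
5 → no match
6 → match
7 → match
8 → match
9 → match

1, 2, 3, 6, 7, 8, 9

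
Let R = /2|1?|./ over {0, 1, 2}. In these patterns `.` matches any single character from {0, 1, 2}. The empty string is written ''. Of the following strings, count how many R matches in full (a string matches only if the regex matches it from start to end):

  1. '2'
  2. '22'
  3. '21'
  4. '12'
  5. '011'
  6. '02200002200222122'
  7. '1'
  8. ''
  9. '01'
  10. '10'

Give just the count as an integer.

1. '2' → match
2. '22' → no match
3. '21' → no match
4. '12' → no match
5. '011' → no match
6 → no match
7. '1' → match
8. '' → match
9. '01' → no match
10. '10' → no match
Total matched: 3

3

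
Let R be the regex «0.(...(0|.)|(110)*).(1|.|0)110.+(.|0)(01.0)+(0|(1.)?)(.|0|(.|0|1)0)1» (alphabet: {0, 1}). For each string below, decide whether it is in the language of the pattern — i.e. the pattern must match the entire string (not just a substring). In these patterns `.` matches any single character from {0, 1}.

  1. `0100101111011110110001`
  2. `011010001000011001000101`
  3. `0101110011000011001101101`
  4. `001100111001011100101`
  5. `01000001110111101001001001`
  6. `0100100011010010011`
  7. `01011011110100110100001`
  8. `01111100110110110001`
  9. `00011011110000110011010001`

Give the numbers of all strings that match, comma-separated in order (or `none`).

1 → match
2 → no match
3 → match
4 → no match
5 → match
6 → match
7 → match
8 → match
9 → match

1, 3, 5, 6, 7, 8, 9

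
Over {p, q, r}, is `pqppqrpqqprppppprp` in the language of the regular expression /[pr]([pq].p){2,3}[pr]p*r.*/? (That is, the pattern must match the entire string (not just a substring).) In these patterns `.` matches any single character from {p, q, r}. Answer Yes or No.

Yes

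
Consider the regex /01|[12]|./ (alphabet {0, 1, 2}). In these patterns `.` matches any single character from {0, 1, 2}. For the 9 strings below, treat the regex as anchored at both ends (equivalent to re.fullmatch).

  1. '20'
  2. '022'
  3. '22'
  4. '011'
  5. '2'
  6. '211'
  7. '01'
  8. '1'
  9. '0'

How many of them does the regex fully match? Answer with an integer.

1 → no match
2 → no match
3 → no match
4 → no match
5 → match
6 → no match
7 → match
8 → match
9 → match
Total matched: 4

4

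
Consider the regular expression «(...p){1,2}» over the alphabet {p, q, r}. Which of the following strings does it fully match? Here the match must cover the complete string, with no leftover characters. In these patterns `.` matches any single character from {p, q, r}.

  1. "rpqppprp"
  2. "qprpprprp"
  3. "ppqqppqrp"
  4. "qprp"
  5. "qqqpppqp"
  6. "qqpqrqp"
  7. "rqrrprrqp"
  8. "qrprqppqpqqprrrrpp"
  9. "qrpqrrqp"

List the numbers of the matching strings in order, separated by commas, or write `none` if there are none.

1, 4, 5

1. "rpqppprp" → match
2. "qprpprprp" → no match
3. "ppqqppqrp" → no match
4. "qprp" → match
5. "qqqpppqp" → match
6. "qqpqrqp" → no match
7. "rqrrprrqp" → no match
8 → no match
9. "qrpqrrqp" → no match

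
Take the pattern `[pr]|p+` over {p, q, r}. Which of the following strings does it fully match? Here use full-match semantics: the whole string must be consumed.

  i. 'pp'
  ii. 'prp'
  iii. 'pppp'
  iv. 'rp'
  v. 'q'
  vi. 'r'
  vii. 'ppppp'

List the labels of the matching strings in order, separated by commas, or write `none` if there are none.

i, iii, vi, vii

i → match
ii → no match
iii → match
iv → no match
v → no match
vi → match
vii → match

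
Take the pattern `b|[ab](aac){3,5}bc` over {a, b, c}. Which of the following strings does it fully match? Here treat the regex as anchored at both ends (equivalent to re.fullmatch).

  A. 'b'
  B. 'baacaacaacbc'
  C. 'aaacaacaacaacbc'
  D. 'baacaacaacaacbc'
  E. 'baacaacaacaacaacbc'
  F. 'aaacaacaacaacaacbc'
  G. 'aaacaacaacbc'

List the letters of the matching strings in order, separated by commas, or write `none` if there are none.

A, B, C, D, E, F, G

A → match
B → match
C → match
D → match
E → match
F → match
G → match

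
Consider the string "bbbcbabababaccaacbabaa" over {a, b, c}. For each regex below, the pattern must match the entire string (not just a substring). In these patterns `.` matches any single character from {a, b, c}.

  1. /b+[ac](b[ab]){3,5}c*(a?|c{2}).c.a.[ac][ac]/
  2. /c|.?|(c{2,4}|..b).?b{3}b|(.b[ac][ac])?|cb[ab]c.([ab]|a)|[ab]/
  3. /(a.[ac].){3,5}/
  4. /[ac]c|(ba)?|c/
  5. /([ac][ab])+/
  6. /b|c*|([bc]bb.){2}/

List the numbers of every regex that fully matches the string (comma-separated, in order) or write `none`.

1

1 → match
2 → no match
3 → no match — must start with "a"
4 → no match
5 → no match
6 → no match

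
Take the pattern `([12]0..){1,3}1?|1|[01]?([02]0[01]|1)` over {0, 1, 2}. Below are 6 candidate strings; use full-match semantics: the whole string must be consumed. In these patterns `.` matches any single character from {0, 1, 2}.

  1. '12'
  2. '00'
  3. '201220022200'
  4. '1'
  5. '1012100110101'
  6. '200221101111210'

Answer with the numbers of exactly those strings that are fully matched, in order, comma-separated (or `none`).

4, 5

1 → no match
2 → no match
3 → no match
4 → match
5 → match
6 → no match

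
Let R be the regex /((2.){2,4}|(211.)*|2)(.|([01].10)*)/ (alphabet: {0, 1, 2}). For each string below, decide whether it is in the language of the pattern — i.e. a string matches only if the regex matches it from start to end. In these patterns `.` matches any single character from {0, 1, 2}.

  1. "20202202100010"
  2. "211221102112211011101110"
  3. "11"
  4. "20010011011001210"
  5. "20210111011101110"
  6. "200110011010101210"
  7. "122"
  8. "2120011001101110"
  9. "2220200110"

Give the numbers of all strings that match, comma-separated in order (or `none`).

1, 2, 5, 8, 9

1 → match
2 → match
3 → no match
4 → no match
5 → match
6 → no match
7 → no match
8 → match
9 → match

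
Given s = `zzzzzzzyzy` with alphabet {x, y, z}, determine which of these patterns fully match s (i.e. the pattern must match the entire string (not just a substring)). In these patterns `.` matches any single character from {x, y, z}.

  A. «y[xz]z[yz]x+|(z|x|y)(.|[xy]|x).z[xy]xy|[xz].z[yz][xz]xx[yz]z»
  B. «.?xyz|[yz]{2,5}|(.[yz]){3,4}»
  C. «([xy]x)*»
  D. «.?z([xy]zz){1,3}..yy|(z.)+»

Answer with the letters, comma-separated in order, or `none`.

A → no match
B → no match
C → no match
D → match

D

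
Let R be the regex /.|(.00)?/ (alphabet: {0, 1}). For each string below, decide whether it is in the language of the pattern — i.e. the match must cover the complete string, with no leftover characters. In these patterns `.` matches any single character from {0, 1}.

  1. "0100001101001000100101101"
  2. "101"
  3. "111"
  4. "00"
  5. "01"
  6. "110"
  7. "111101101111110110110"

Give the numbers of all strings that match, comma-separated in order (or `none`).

none

1 → no match
2 → no match
3 → no match
4 → no match
5 → no match
6 → no match
7 → no match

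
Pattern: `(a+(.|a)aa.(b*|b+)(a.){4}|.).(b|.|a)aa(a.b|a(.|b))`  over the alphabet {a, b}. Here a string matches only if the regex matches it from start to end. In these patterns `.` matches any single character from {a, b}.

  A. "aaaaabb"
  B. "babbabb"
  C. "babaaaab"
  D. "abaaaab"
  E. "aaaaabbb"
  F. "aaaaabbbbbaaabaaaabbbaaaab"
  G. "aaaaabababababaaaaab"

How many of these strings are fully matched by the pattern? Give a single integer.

A → no match
B → no match
C → match
D → match
E → no match
F → no match
G → match
Total matched: 3

3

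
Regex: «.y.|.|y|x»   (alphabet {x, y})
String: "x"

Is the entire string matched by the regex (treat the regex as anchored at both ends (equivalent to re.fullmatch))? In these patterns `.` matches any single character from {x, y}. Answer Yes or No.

Yes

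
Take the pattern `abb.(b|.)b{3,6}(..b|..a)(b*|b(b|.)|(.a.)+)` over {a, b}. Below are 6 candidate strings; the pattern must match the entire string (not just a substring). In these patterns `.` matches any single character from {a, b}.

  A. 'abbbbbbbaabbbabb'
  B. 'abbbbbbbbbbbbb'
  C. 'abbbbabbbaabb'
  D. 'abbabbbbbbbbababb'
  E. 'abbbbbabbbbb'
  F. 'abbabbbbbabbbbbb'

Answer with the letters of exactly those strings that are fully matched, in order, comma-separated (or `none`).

A → no match
B → match
C → no match
D → no match
E → no match
F → match

B, F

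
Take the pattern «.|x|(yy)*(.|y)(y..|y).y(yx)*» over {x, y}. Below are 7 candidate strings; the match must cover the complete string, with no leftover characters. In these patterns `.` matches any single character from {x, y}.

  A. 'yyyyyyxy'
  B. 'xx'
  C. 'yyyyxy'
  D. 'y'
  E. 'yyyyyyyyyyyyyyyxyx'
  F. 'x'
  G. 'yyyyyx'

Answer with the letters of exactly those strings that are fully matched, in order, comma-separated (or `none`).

A → match
B → no match
C → match
D → match
E → match
F → match
G → match

A, C, D, E, F, G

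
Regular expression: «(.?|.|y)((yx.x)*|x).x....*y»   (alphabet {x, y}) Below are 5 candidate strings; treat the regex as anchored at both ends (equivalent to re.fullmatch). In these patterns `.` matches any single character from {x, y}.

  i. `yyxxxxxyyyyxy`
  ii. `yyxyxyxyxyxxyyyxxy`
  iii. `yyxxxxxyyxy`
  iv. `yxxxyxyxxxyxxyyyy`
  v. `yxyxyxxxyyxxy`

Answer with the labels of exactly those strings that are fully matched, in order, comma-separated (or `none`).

i, ii, iii, iv, v

i → match
ii → match
iii → match
iv → match
v → match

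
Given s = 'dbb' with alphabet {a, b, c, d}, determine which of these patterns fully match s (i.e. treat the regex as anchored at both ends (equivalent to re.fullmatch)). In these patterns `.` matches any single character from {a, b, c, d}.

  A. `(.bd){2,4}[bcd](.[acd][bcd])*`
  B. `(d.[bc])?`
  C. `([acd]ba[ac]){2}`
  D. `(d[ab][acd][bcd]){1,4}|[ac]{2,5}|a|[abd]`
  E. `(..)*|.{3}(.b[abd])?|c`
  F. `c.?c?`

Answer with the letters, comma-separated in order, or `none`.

A → no match
B → match
C → no match
D → no match
E → match
F → no match — must start with 'c'

B, E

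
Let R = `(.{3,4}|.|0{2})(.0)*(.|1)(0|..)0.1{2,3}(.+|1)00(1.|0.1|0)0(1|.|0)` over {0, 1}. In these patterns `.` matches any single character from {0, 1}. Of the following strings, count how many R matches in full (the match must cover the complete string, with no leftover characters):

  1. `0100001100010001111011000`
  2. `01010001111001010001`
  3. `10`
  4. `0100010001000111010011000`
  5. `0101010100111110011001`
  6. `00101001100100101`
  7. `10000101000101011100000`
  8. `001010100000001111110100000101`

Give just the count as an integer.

1

1 → no match
2 → no match
3. `10` → no match
4 → no match
5 → no match
6 → no match
7 → no match
8 → match
Total matched: 1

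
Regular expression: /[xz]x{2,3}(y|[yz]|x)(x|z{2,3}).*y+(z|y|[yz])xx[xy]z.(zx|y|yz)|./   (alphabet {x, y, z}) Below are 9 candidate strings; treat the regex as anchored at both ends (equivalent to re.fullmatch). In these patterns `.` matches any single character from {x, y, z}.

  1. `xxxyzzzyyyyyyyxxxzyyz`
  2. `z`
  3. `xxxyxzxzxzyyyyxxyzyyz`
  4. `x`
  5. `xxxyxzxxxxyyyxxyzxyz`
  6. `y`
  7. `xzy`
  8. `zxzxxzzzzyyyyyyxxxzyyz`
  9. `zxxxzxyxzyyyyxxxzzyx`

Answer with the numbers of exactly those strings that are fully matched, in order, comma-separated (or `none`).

1 → match
2 → match
3 → match
4 → match
5 → match
6 → match
7 → no match
8 → no match
9 → no match

1, 2, 3, 4, 5, 6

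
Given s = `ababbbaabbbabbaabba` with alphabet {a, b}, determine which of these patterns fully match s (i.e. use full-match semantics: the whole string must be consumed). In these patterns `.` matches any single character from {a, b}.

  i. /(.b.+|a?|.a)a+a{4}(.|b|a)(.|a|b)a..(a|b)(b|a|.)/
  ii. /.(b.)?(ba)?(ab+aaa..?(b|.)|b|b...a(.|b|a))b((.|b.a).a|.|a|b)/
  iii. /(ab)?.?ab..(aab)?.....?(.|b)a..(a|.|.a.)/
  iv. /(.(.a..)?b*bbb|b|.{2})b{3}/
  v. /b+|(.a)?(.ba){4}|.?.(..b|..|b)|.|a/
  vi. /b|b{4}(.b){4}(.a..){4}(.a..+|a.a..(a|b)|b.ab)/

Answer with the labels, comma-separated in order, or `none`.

iii

i → no match
ii → no match
iii → match
iv → no match — must end with `b`
v → no match
vi → no match — must start with `b`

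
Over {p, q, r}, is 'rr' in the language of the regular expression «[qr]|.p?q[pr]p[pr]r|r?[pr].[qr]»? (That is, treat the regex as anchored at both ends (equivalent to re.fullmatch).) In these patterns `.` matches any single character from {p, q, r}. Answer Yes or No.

No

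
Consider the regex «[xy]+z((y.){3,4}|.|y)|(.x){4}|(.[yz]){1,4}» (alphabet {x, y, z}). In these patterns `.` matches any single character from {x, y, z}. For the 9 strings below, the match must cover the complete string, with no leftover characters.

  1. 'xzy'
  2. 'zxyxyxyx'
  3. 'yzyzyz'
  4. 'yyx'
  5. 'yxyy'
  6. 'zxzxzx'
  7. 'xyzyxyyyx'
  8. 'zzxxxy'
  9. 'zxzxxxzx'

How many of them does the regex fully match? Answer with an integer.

1. 'xzy' → match
2. 'zxyxyxyx' → match
3. 'yzyzyz' → match
4. 'yyx' → no match
5. 'yxyy' → no match
6. 'zxzxzx' → no match
7. 'xyzyxyyyx' → match
8. 'zzxxxy' → no match
9. 'zxzxxxzx' → match
Total matched: 5

5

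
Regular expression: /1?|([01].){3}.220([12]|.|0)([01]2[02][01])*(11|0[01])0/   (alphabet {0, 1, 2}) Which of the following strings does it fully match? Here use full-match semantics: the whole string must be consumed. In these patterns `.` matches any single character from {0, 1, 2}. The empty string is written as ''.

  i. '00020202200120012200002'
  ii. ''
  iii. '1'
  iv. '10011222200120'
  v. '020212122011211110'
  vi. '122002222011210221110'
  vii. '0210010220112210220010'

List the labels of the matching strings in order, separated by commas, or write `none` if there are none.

ii, iii, vii

i → no match
ii → match
iii → match
iv → no match
v → no match
vi → no match
vii → match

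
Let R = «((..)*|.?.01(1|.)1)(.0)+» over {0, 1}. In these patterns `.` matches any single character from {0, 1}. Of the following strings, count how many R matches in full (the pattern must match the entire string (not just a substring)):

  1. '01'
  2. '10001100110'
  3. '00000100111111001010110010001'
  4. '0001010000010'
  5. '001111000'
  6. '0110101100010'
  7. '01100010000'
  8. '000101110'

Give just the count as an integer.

1

1 → no match — must end with '0'
2 → no match
3 → no match — must end with '0'
4 → no match
5 → match
6 → no match
7 → no match
8 → no match
Total matched: 1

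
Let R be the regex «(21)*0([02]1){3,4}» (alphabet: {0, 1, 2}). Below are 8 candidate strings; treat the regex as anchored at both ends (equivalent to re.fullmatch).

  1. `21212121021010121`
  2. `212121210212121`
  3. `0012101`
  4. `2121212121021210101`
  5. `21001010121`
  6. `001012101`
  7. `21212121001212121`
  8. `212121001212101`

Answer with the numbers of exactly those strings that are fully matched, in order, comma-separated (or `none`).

1, 2, 3, 4, 5, 6, 7, 8

1 → match
2 → match
3 → match
4 → match
5 → match
6 → match
7 → match
8 → match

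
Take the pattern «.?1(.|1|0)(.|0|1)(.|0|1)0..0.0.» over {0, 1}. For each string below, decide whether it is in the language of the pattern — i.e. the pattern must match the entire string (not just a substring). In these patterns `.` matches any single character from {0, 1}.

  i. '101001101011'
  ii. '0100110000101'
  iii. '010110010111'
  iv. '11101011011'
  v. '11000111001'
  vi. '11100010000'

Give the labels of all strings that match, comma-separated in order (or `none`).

i → no match
ii → no match
iii → no match
iv → no match
v → no match
vi → match

vi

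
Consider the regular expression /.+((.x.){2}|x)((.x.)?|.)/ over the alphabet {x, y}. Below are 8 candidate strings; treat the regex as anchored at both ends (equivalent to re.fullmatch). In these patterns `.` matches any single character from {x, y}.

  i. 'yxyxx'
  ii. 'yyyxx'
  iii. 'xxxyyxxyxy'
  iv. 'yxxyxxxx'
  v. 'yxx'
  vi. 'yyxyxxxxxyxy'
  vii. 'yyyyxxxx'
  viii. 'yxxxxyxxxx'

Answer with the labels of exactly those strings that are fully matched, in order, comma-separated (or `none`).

i, ii, iii, iv, v, vi, vii, viii

i → match
ii → match
iii → match
iv → match
v → match
vi → match
vii → match
viii → match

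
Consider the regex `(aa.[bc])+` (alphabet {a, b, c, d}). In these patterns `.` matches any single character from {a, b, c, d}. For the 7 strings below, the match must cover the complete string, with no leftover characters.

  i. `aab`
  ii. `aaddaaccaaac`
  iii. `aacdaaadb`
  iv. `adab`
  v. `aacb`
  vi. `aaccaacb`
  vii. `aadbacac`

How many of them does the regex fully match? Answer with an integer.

2

i. `aab` → no match
ii. `aaddaaccaaac` → no match
iii. `aacdaaadb` → no match
iv. `adab` → no match — must start with `aa`
v. `aacb` → match
vi. `aaccaacb` → match
vii. `aadbacac` → no match
Total matched: 2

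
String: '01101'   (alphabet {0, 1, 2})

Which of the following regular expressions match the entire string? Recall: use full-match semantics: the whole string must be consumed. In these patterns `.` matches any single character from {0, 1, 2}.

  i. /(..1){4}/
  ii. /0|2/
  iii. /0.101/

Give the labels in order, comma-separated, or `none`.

i → no match
ii → no match
iii → match

iii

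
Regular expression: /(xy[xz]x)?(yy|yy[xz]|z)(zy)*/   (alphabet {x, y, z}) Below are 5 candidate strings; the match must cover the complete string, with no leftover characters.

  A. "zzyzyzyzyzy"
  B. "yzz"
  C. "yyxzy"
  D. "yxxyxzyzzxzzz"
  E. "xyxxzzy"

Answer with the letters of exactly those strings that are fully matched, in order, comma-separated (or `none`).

A, C, E

A → match
B → no match
C → match
D → no match
E → match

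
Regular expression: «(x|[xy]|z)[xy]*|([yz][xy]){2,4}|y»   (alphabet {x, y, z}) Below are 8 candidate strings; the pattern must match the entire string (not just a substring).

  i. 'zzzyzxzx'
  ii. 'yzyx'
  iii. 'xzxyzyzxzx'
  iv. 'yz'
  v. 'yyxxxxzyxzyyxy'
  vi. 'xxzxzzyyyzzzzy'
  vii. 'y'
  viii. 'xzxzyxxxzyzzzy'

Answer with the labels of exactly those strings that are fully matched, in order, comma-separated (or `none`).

vii

i → no match
ii → no match
iii → no match
iv → no match
v → no match
vi → no match
vii → match
viii → no match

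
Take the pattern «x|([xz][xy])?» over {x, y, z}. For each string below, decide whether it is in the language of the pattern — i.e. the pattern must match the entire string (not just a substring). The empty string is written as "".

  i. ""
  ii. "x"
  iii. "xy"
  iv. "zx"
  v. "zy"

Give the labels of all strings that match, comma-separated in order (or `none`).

i → match
ii → match
iii → match
iv → match
v → match

i, ii, iii, iv, v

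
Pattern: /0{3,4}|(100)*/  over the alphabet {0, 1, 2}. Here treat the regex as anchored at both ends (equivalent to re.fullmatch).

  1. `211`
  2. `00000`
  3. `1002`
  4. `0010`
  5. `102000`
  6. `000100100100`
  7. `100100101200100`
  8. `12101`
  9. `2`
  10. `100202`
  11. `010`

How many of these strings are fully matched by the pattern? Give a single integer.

0

1 → no match
2 → no match
3 → no match
4 → no match
5 → no match
6 → no match
7 → no match
8 → no match
9 → no match
10 → no match
11 → no match
Total matched: 0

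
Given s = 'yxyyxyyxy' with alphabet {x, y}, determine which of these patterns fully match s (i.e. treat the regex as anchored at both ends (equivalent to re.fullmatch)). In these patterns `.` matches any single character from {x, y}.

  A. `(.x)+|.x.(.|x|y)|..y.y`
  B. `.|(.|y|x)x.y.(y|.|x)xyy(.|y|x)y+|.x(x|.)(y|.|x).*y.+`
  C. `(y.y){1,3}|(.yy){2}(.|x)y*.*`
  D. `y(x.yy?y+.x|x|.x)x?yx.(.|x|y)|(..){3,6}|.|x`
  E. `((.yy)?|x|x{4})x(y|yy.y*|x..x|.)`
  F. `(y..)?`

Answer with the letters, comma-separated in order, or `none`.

A → no match
B → match
C → match
D → no match
E → no match
F → no match

B, C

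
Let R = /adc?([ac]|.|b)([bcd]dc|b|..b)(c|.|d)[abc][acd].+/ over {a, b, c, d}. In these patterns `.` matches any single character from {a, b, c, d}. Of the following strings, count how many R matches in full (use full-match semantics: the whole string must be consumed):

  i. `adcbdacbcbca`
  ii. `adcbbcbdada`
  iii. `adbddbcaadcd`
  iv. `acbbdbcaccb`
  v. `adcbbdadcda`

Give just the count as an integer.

i → match
ii → match
iii → match
iv → no match — must start with `ad`
v → match
Total matched: 4

4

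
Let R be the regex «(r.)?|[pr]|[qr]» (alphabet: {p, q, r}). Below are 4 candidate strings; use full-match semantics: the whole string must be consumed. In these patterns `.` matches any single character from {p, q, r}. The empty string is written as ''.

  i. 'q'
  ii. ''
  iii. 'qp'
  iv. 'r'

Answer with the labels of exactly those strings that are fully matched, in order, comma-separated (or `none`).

i, ii, iv

i → match
ii → match
iii → no match
iv → match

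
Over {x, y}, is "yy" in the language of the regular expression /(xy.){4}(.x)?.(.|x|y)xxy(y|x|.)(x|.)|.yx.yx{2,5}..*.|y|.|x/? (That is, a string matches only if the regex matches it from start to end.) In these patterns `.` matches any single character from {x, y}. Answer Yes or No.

No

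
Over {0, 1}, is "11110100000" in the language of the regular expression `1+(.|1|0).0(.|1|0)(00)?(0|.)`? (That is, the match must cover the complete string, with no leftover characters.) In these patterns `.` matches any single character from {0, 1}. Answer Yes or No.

Yes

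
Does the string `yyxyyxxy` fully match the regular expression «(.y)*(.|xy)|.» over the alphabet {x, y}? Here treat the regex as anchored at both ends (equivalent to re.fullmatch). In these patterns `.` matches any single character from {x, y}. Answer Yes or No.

No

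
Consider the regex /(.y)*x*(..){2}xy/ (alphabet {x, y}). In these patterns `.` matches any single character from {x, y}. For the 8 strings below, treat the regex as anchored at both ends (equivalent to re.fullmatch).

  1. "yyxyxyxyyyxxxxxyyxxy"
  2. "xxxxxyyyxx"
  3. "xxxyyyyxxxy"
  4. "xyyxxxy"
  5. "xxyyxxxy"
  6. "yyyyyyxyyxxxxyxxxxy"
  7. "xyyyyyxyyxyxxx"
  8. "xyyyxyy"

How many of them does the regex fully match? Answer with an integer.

3

1 → match
2. "xxxxxyyyxx" → no match — must end with "xy"
3. "xxxyyyyxxxy" → no match
4. "xyyxxxy" → match
5. "xxyyxxxy" → match
6 → no match
7 → no match — must end with "xy"
8. "xyyyxyy" → no match — must end with "xy"
Total matched: 3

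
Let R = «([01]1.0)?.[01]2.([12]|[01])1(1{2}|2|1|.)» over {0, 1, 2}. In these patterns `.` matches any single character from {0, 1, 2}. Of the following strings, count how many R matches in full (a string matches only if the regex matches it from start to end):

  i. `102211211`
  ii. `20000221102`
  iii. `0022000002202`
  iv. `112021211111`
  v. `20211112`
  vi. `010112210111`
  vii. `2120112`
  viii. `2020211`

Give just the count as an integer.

3

i. `102211211` → no match
ii. `20000221102` → no match
iii → no match
iv. `112021211111` → match
v. `20211112` → no match
vi. `010112210111` → no match
vii. `2120112` → match
viii. `2020211` → match
Total matched: 3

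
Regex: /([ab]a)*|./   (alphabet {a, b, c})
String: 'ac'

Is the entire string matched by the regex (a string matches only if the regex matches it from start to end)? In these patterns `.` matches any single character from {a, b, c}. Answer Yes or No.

No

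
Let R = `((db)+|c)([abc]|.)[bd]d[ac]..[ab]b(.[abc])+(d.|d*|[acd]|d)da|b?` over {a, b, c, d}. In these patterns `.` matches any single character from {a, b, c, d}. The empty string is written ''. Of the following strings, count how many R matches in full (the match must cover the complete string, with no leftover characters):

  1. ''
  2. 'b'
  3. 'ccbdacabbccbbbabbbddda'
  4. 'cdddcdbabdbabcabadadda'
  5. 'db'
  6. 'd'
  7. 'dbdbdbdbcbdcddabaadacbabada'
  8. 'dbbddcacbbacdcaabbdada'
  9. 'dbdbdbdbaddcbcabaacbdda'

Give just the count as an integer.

1 → match
2 → match
3 → no match
4 → match
5 → no match
6 → no match
7 → match
8 → match
9 → match
Total matched: 6

6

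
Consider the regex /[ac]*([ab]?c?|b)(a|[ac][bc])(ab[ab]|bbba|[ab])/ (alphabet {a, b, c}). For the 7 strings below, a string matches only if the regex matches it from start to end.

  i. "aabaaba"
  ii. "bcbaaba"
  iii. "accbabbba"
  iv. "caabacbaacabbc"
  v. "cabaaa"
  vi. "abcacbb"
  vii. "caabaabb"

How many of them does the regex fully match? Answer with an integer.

i → match
ii → no match
iii → match
iv → no match
v → no match
vi → no match
vii → match
Total matched: 3

3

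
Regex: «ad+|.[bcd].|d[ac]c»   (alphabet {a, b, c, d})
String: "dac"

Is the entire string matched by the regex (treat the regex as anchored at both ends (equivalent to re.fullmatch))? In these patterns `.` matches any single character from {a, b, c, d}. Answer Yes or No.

Yes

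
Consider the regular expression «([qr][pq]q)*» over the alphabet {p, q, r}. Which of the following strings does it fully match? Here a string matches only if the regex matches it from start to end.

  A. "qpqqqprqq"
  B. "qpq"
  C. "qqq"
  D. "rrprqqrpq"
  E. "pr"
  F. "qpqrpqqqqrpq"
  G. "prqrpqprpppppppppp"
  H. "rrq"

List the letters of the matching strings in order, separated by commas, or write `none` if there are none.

A. "qpqqqprqq" → no match
B. "qpq" → match
C. "qqq" → match
D. "rrprqqrpq" → no match
E. "pr" → no match
F. "qpqrpqqqqrpq" → match
G → no match
H. "rrq" → no match

B, C, F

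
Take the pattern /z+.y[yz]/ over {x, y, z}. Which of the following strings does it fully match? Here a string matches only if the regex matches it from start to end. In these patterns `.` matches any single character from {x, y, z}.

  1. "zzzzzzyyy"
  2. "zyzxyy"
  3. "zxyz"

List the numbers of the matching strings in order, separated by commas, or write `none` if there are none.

1, 3

1 → match
2 → no match
3 → match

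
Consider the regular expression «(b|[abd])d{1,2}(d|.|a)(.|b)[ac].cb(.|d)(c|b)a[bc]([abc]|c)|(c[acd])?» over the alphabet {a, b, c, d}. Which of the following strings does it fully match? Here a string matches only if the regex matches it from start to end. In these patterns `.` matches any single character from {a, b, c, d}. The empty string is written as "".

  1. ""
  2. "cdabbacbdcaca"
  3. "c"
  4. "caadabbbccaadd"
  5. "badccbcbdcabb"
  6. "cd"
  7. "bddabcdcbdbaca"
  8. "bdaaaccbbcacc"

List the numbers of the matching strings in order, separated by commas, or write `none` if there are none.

1. "" → match
2 → no match
3. "c" → no match
4 → no match
5 → no match
6. "cd" → match
7 → match
8 → match

1, 6, 7, 8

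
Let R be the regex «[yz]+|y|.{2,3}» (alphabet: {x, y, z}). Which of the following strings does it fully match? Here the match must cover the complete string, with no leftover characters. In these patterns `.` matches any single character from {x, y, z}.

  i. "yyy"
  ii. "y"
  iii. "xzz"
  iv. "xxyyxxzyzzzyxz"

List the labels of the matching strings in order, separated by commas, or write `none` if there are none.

i → match
ii → match
iii → match
iv → no match

i, ii, iii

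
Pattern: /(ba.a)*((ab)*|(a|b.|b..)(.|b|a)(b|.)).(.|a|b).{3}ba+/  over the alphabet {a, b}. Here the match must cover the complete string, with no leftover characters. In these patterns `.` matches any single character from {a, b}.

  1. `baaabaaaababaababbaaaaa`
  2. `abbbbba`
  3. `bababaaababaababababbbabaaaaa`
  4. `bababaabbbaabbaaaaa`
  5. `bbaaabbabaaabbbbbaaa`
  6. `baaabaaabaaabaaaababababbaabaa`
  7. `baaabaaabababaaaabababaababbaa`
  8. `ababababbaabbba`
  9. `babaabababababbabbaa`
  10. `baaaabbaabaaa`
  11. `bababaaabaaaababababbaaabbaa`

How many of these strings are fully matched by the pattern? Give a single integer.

1 → match
2. `abbbbba` → match
3 → match
4 → match
5 → no match
6 → match
7 → match
8 → match
9 → match
10 → match
11 → match
Total matched: 10

10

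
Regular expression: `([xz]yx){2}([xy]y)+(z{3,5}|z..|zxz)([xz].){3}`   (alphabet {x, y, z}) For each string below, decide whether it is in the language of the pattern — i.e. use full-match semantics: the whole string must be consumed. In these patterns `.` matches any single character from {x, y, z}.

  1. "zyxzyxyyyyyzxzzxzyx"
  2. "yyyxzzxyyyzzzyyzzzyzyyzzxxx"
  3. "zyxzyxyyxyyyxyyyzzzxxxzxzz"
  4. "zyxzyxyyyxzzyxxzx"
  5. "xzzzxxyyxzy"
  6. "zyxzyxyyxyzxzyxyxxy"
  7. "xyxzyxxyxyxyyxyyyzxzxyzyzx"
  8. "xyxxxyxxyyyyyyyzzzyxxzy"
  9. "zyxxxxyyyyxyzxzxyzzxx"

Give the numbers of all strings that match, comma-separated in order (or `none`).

1 → no match
2 → no match
3 → no match
4 → no match
5 → no match
6 → no match
7 → no match
8 → no match
9 → no match

none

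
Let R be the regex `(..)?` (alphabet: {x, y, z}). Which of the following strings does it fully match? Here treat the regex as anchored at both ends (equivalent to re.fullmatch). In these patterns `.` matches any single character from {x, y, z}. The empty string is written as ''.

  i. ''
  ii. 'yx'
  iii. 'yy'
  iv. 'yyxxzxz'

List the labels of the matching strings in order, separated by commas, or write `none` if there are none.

i, ii, iii

i. '' → match
ii. 'yx' → match
iii. 'yy' → match
iv. 'yyxxzxz' → no match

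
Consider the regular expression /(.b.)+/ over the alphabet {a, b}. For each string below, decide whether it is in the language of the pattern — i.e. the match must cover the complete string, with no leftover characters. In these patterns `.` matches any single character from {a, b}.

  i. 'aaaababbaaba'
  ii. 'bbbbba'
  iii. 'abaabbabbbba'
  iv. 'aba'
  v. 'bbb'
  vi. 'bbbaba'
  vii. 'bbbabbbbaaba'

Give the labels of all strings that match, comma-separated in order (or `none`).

ii, iii, iv, v, vi, vii

i → no match
ii → match
iii → match
iv → match
v → match
vi → match
vii → match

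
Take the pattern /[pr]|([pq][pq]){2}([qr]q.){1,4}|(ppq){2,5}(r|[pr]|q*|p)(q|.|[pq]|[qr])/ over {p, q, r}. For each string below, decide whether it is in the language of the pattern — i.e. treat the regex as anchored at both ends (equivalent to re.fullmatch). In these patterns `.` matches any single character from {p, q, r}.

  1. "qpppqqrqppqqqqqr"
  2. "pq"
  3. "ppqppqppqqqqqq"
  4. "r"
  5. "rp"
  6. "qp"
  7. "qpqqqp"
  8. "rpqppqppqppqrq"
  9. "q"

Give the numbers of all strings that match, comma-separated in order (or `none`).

1 → no match
2 → no match
3 → match
4 → match
5 → no match
6 → no match
7 → no match
8 → no match
9 → no match

3, 4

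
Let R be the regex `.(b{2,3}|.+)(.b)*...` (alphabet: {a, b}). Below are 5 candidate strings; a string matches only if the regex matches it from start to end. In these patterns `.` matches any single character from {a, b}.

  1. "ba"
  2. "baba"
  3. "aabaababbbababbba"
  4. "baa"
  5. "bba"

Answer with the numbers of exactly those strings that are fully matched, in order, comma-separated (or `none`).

1 → no match
2 → no match
3 → match
4 → no match
5 → no match

3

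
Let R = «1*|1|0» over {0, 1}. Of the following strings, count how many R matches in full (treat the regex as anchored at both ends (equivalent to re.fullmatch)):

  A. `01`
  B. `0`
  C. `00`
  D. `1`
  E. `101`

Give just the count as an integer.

2

A → no match
B → match
C → no match
D → match
E → no match
Total matched: 2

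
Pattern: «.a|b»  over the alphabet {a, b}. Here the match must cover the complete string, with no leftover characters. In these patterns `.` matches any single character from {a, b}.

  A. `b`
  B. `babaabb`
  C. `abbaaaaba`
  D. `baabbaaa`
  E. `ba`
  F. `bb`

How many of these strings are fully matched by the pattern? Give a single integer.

2

A → match
B → no match
C → no match
D → no match
E → match
F → no match
Total matched: 2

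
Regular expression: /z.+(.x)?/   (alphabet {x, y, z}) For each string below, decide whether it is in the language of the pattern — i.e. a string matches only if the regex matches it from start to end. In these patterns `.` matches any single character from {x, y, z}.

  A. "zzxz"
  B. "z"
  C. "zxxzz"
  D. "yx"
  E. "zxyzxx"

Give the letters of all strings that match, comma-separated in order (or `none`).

A, C, E

A → match
B → no match
C → match
D → no match — must start with "z"
E → match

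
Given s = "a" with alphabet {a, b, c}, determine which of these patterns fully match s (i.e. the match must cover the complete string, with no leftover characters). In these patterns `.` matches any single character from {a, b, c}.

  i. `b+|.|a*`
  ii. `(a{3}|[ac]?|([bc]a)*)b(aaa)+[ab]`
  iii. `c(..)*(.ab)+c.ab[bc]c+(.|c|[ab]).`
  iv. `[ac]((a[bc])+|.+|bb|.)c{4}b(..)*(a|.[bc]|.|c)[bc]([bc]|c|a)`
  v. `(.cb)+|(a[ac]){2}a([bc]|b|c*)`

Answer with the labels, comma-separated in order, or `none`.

i

i → match
ii → no match
iii → no match — must start with "c"
iv → no match
v → no match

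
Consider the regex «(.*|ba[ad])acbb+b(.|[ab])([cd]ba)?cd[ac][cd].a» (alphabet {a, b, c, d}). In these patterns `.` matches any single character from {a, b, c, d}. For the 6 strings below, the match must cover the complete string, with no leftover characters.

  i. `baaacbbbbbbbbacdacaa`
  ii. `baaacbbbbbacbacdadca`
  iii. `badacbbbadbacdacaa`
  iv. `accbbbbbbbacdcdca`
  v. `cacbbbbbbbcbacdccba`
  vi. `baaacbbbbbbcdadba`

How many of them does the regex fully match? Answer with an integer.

i → match
ii → match
iii → match
iv → no match
v → match
vi → match
Total matched: 5

5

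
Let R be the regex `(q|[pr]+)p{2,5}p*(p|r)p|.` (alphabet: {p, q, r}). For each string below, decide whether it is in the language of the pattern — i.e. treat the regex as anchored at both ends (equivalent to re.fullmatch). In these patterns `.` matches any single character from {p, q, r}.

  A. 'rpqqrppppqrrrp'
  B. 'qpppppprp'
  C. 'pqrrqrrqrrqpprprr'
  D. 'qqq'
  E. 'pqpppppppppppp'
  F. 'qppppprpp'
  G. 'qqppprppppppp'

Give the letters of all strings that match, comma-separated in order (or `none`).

A → no match
B → match
C → no match
D → no match
E → no match
F → no match
G → no match

B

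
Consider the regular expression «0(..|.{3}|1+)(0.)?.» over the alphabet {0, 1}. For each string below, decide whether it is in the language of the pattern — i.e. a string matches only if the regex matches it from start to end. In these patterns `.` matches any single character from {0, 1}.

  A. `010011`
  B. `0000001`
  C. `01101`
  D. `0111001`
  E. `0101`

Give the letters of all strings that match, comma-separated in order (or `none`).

A, B, C, D, E

A. `010011` → match
B. `0000001` → match
C. `01101` → match
D. `0111001` → match
E. `0101` → match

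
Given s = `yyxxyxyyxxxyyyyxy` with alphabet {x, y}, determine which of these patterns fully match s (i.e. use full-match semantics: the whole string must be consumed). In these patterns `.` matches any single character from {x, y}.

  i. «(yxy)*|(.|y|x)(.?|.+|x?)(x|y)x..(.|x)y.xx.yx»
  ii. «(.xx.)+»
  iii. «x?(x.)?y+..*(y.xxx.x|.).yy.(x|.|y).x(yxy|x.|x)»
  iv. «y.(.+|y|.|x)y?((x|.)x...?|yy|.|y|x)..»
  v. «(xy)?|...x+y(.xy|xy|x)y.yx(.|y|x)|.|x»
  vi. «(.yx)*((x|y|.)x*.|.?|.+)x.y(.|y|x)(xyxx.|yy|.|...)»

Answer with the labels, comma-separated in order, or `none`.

i → no match
ii → no match
iii → no match
iv → match
v → no match
vi → match

iv, vi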